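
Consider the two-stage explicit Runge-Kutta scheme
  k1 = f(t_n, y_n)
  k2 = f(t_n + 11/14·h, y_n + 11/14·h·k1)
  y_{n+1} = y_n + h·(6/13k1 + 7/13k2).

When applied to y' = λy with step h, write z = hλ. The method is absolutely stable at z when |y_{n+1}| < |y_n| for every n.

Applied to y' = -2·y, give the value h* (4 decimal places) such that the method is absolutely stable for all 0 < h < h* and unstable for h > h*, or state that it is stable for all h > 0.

(-2.3636,0); λ=-2 ⇒ h* = (26/11)/2 = 1.1818.

Set f=λy, z=hλ:
  k1=λy_n ⇒ h·k1=z·y_n;  k2=λ(1+11/14z)y_n ⇒ h·k2=z(1+11/14z)y_n
  y_{n+1}/y_n = 1 + 6/13z + 7/13z(1+11/14z) = 1 + z + 11/26z²
  ⇒ R(z) = 1 + z + 11/26z².

Boundary: |R(x)|=1, x<0.
x=-1.42: |R|=0.4331
R=1: x+11/26x²=0 ⇒ x=−26/11=-2.3636; min R=1−1/(4·11/26)=0.4091>−1
Confirm numerically:
  x=-1.707: |R|=0.52578 <1
  x=-1.695: |R|=0.52051 <1
  x=-1.189: |R|=0.40911 <1
  x=-2.484: |R|=1.12649 >1
  x=-2.464: |R|=1.10463 >1
So |R|<1 on (-2.3636, 0).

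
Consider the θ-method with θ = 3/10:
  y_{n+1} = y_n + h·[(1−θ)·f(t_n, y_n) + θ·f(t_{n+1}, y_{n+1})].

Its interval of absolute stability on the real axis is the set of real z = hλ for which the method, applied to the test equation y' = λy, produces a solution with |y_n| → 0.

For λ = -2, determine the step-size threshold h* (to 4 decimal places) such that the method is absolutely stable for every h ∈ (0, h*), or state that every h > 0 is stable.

With y'=λy (z=hλ):
  y_{n+1} = y_n + z·[7/10·y_n + 3/10·y_{n+1}] ⇒ (1 − 3/10z)y_{n+1} = (1 + 7/10z)y_n
  Hence R(z) = (1 + 7/10z)/(1 − 3/10z).

Need |R(x)|<1, x<0.
x=-1.34: |R|=0.0442
R=−1: 1+7/10x = −1+3/10x ⇒ -2/5x=2 ⇒ x=2/(-2/5)=-5.0000
Confirm numerically:
  x=-4.952: |R|=0.99228 <1
  x=-4.652: |R|=0.94189 <1
  x=-3.106: |R|=0.60783 <1
  x=-2.877: |R|=0.54420 <1
  x=-5.455: |R|=1.06903 >1
  x=-5.121: |R|=1.01908 >1
So |R|<1 on (-5.0000, 0).

(-5.0000,0); λ=-2 ⇒ h* = (5)/2 = 2.5000.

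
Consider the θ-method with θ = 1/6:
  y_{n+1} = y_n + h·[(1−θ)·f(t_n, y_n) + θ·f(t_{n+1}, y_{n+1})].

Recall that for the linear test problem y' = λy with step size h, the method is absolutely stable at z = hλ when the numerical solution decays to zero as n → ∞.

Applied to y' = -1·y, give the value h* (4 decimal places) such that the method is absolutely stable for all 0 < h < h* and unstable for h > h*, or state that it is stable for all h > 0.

On y'=λy, z=hλ:
  y_{n+1} = y_n + z·[5/6·y_n + 1/6·y_{n+1}] ⇒ (1 − 1/6z)y_{n+1} = (1 + 5/6z)y_n
  R(z) = (1 + 5/6z)/(1 − 1/6z).

Solve |R(x)|<1 on ℝ⁻.
x=-0.93: |R|=0.1948
R=−1: 1+5/6x = −1+1/6x ⇒ -2/3x=2 ⇒ x=2/(-2/3)=-3.0000
Confirm numerically:
  x=-2.143: |R|=0.57902 <1
  x=-2.048: |R|=0.52684 <1
  x=-1.853: |R|=0.41576 <1
  x=-1.200: |R|=0.00000 <1
  x=-3.566: |R|=1.23667 >1
  x=-3.329: |R|=1.14107 >1
  x=-3.161: |R|=1.07030 >1
Stable set (-3.0000, 0).

(-3.0000,0); λ=-1 ⇒ h* = (3)/1 = 3.0000.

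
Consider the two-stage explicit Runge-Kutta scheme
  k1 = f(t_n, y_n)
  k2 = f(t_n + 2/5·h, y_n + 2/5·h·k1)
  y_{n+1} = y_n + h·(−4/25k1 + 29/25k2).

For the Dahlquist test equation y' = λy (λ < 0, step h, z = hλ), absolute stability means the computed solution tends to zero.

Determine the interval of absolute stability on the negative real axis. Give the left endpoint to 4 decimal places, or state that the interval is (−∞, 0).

(-2.1552, 0).

With y'=λy (z=hλ):
  k1=λy_n ⇒ h·k1=z·y_n;  k2=λ(1+2/5z)y_n ⇒ h·k2=z(1+2/5z)y_n
  y_{n+1}/y_n = 1 − 4/25z + 29/25z(1+2/5z) = 1 + z + 58/125z²
  ⇒ R(z) = 1 + z + 58/125z².

Solve |R(x)|<1 on ℝ⁻.
x=-1.44: |R|=0.5222
R=1: x+58/125x²=0 ⇒ x=−125/58=-2.1552; min R=1−1/(4·58/125)=0.4612>−1
Confirm numerically:
  x=-2.054: |R|=0.90358 <1
  x=-1.672: |R|=0.62515 <1
  x=-1.406: |R|=0.51125 <1
  x=-1.017: |R|=0.46291 <1
  x=-2.355: |R|=1.21836 >1
  x=-2.226: |R|=1.07316 >1
  x=-2.185: |R|=1.03024 >1
Stable set (-2.1552, 0).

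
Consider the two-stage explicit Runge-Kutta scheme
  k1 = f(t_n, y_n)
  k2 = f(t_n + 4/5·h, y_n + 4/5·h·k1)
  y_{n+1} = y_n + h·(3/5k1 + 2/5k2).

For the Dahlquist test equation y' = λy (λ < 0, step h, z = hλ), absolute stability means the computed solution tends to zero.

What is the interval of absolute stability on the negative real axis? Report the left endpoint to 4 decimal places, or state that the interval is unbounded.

Set f=λy, z=hλ:
  k1=λy_n ⇒ h·k1=z·y_n;  k2=λ(1+4/5z)y_n ⇒ h·k2=z(1+4/5z)y_n
  y_{n+1}/y_n = 1 + 3/5z + 2/5z(1+4/5z) = 1 + z + 8/25z²
  ⇒ R(z) = 1 + z + 8/25z².

Solve |R(x)|<1 on ℝ⁻.
x=-0.33: |R|=0.7048
R=1: x+8/25x²=0 ⇒ x=−25/8=-3.1250; min R=1−1/(4·8/25)=0.2188>−1
Confirm numerically:
  x=-2.294: |R|=0.38998 <1
  x=-1.776: |R|=0.23334 <1
  x=-1.550: |R|=0.21880 <1
  x=-1.503: |R|=0.21988 <1
  x=-3.622: |R|=1.57604 >1
  x=-3.307: |R|=1.19260 >1
  x=-3.170: |R|=1.04565 >1
So |R|<1 on (-3.1250, 0).

z∈(-3.1250,0).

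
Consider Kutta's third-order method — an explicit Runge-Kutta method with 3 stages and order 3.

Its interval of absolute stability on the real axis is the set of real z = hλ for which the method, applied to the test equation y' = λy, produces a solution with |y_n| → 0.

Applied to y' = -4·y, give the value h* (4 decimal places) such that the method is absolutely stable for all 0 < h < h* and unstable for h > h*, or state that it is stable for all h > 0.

(-2.5127,0); λ=-4 ⇒ h* = 0.6282.

Test eqn y'=λy, z=hλ:
  order 3, 3-stage ⇒ R(z)=1+z+z^2/2+z^3/6
  (e.g. R(-0.58)=0.55568, |R|=0.55568)

Boundary: |R(x)|=1, x<0.
x=-0.58: |R|=0.5557
|R(-2.54)|=1.0454 |R(-1.18)|=0.2424 |R(-0.98)|=0.3433
Bisect:
  x_lo=-3.1449 |R|=2.3837  x_hi=-0.0866 |R|=0.9171
  mid=-1.61572 |R|=0.01343 →hi
  mid=-2.38030 |R|=0.79512 →hi
  mid=-2.76259 |R|=1.46062 →lo
  mid=-2.57145 |R|=1.09916 →lo
  mid=-2.47588 |R|=0.94040 →hi
  mid=-2.52366 |R|=1.01804 →lo
  mid=-2.49977 |R|=0.97879 →hi
  mid=-2.51172 |R|=0.99831 →hi
  ...
  [-2.51284,-2.51265] ⇒ x*=-2.5127
So |R|<1 on (-2.5127, 0).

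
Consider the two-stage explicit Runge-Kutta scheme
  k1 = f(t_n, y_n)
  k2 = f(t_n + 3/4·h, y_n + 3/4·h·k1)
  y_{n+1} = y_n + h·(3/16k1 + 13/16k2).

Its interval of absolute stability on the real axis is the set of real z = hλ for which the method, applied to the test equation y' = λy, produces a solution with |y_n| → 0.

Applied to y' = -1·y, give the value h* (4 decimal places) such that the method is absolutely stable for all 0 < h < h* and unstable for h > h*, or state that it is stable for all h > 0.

Set f=λy, z=hλ:
  k1=λy_n ⇒ h·k1=z·y_n;  k2=λ(1+3/4z)y_n ⇒ h·k2=z(1+3/4z)y_n
  y_{n+1}/y_n = 1 + 3/16z + 13/16z(1+3/4z) = 1 + z + 39/64z²
  so R(z) = 1 + z + 39/64z².

Solve |R(x)|<1 on ℝ⁻.
x=-1.46: |R|=0.8389
R=1: x+39/64x²=0 ⇒ x=−64/39=-1.6410; min R=1−1/(4·39/64)=0.5897>−1
Confirm numerically:
  x=-1.608: |R|=0.96764 <1
  x=-1.533: |R|=0.89909 <1
  x=-1.341: |R|=0.75483 <1
  x=-0.986: |R|=0.60643 <1
  x=-2.085: |R|=1.56409 >1
  x=-2.042: |R|=1.49895 >1
  x=-1.717: |R|=1.07949 >1
Interval (-1.6410, 0).

(-1.6410,0); λ=-1 ⇒ h* = (64/39)/1 = 1.6410.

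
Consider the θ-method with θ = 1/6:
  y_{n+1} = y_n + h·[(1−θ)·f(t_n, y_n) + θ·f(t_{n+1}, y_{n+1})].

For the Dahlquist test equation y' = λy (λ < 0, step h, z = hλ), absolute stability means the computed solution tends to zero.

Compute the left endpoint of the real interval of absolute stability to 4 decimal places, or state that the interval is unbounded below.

left endpoint -3.0000.

With y'=λy (z=hλ):
  y_{n+1} = y_n + z·[5/6·y_n + 1/6·y_{n+1}] ⇒ (1 − 1/6z)y_{n+1} = (1 + 5/6z)y_n
  ⇒ R(z) = (1 + 5/6z)/(1 − 1/6z).

Boundary: |R(x)|=1, x<0.
x=-0.93: |R|=0.1948
R=−1: 1+5/6x = −1+1/6x ⇒ -2/3x=2 ⇒ x=2/(-2/3)=-3.0000
Confirm numerically:
  x=-2.319: |R|=0.67256 <1
  x=-1.591: |R|=0.25754 <1
  x=-1.273: |R|=0.05019 <1
  x=-3.498: |R|=1.20973 >1
  x=-3.054: |R|=1.02386 >1
So |R|<1 on (-3.0000, 0).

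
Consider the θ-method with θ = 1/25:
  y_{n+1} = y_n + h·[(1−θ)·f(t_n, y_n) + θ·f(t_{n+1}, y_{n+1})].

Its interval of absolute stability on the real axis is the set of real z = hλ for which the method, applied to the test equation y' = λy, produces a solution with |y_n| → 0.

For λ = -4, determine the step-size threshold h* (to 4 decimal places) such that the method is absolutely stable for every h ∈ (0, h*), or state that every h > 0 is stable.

On y'=λy, z=hλ:
  y_{n+1} = y_n + z·[24/25·y_n + 1/25·y_{n+1}] ⇒ (1 − 1/25z)y_{n+1} = (1 + 24/25z)y_n
  so R(z) = (1 + 24/25z)/(1 − 1/25z).

Find x<0 with |R(x)|<1.
x=-0.79: |R|=0.2342
R=−1: 1+24/25x = −1+1/25x ⇒ -23/25x=2 ⇒ x=2/(-23/25)=-2.1739
Confirm numerically:
  x=-2.062: |R|=0.90489 <1
  x=-1.428: |R|=0.35084 <1
  x=-1.158: |R|=0.10674 <1
  x=-0.969: |R|=0.06716 <1
  x=-2.627: |R|=1.37720 >1
  x=-2.498: |R|=1.27107 >1
So |R|<1 on (-2.1739, 0).

(-2.1739,0); λ=-4 ⇒ h* = (50/23)/4 = 0.5435.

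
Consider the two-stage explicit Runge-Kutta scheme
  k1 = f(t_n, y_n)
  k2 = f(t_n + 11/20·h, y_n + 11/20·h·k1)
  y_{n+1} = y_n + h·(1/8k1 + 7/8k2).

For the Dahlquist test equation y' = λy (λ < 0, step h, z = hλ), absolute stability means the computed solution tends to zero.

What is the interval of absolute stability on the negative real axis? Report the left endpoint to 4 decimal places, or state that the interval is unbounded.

z∈(-2.0779,0).

With y'=λy (z=hλ):
  k1=λy_n ⇒ h·k1=z·y_n;  k2=λ(1+11/20z)y_n ⇒ h·k2=z(1+11/20z)y_n
  y_{n+1}/y_n = 1 + 1/8z + 7/8z(1+11/20z) = 1 + z + 77/160z²
  ⇒ R(z) = 1 + z + 77/160z².

Solve |R(x)|<1 on ℝ⁻.
x=-1.41: |R|=0.5468
R=1: x+77/160x²=0 ⇒ x=−160/77=-2.0779; min R=1−1/(4·77/160)=0.4805>−1
Confirm numerically:
  x=-1.781: |R|=0.74551 <1
  x=-1.286: |R|=0.50989 <1
  x=-0.960: |R|=0.48352 <1
  x=-2.349: |R|=1.30644 >1
  x=-2.185: |R|=1.11260 >1
So |R|<1 on (-2.0779, 0).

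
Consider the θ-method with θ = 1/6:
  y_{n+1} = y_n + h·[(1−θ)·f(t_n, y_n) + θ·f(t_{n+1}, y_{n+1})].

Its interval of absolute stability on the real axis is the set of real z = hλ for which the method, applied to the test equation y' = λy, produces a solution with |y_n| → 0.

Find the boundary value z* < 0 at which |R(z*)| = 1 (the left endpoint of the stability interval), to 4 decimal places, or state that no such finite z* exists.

Set f=λy, z=hλ:
  y_{n+1} = y_n + z·[5/6·y_n + 1/6·y_{n+1}] ⇒ (1 − 1/6z)y_{n+1} = (1 + 5/6z)y_n
  Hence R(z) = (1 + 5/6z)/(1 − 1/6z).

Need |R(x)|<1, x<0.
x=-0.71: |R|=0.3651
R=−1: 1+5/6x = −1+1/6x ⇒ -2/3x=2 ⇒ x=2/(-2/3)=-3.0000
Confirm numerically:
  x=-2.905: |R|=0.95733 <1
  x=-2.613: |R|=0.82027 <1
  x=-1.401: |R|=0.13579 <1
  x=-1.325: |R|=0.08532 <1
  x=-3.424: |R|=1.17997 >1
  x=-3.409: |R|=1.17388 >1
So |R|<1 on (-3.0000, 0).

left endpoint -3.0000.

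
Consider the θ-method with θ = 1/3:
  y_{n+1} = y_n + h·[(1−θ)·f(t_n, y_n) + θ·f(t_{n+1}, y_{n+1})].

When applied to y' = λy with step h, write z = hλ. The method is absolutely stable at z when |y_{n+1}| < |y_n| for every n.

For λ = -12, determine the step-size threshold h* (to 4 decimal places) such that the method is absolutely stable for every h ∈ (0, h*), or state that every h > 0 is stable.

Test eqn y'=λy, z=hλ:
  y_{n+1} = y_n + z·[2/3·y_n + 1/3·y_{n+1}] ⇒ (1 − 1/3z)y_{n+1} = (1 + 2/3z)y_n
  ⇒ R(z) = (1 + 2/3z)/(1 − 1/3z).

Find x<0 with |R(x)|<1.
x=-1.67: |R|=0.0728
R=−1: 1+2/3x = −1+1/3x ⇒ -1/3x=2 ⇒ x=2/(-1/3)=-6.0000
Confirm numerically:
  x=-5.567: |R|=0.94946 <1
  x=-5.472: |R|=0.93768 <1
  x=-3.524: |R|=0.62048 <1
  x=-3.488: |R|=0.61282 <1
  x=-6.402: |R|=1.04276 >1
  x=-6.077: |R|=1.00848 >1
Stable set (-6.0000, 0).

(-6.0000,0); λ=-12 ⇒ h* = (6)/12 = 0.5000.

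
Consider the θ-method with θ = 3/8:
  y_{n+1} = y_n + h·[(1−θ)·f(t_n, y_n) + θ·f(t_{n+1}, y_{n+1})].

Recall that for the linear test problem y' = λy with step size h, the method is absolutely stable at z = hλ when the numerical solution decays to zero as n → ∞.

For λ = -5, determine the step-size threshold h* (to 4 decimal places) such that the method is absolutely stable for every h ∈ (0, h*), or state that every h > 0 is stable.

(-8.0000,0); λ=-5 ⇒ h* = (8)/5 = 1.6000.

Set f=λy, z=hλ:
  y_{n+1} = y_n + z·[5/8·y_n + 3/8·y_{n+1}] ⇒ (1 − 3/8z)y_{n+1} = (1 + 5/8z)y_n
  Hence R(z) = (1 + 5/8z)/(1 − 3/8z).

Need |R(x)|<1, x<0.
x=-0.94: |R|=0.3050
R=−1: 1+5/8x = −1+3/8x ⇒ -1/4x=2 ⇒ x=2/(-1/4)=-8.0000
Confirm numerically:
  x=-7.831: |R|=0.98927 <1
  x=-5.460: |R|=0.79163 <1
  x=-4.001: |R|=0.60016 <1
  x=-3.850: |R|=0.57545 <1
  x=-8.537: |R|=1.03195 >1
  x=-8.288: |R|=1.01753 >1
Interval (-8.0000, 0).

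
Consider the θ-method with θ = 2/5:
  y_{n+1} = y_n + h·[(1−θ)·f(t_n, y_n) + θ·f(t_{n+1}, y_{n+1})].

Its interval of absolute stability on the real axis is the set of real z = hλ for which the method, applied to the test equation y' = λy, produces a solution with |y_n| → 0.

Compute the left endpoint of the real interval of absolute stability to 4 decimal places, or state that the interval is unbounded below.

left endpoint -10.0000.

Test eqn y'=λy, z=hλ:
  y_{n+1} = y_n + z·[3/5·y_n + 2/5·y_{n+1}] ⇒ (1 − 2/5z)y_{n+1} = (1 + 3/5z)y_n
  so R(z) = (1 + 3/5z)/(1 − 2/5z).

Find x<0 with |R(x)|<1.
x=-0.41: |R|=0.6478
R=−1: 1+3/5x = −1+2/5x ⇒ -1/5x=2 ⇒ x=2/(-1/5)=-10.0000
Confirm numerically:
  x=-6.742: |R|=0.82374 <1
  x=-6.174: |R|=0.77946 <1
  x=-5.734: |R|=0.74095 <1
  x=-5.532: |R|=0.72186 <1
  x=-10.444: |R|=1.01715 >1
  x=-10.248: |R|=1.00973 >1
Interval (-10.0000, 0).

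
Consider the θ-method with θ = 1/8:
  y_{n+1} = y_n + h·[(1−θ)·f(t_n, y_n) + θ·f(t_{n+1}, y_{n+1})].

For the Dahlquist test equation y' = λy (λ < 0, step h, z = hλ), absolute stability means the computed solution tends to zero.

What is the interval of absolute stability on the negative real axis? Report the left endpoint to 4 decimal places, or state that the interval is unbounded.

Set f=λy, z=hλ:
  y_{n+1} = y_n + z·[7/8·y_n + 1/8·y_{n+1}] ⇒ (1 − 1/8z)y_{n+1} = (1 + 7/8z)y_n
  Hence R(z) = (1 + 7/8z)/(1 − 1/8z).

Solve |R(x)|<1 on ℝ⁻.
x=-1.06: |R|=0.0640
R=−1: 1+7/8x = −1+1/8x ⇒ -3/4x=2 ⇒ x=2/(-3/4)=-2.6667
Confirm numerically:
  x=-2.584: |R|=0.95314 <1
  x=-2.549: |R|=0.93307 <1
  x=-2.498: |R|=0.90360 <1
  x=-3.132: |R|=1.25081 >1
  x=-3.056: |R|=1.21129 >1
  x=-2.810: |R|=1.07956 >1
So |R|<1 on (-2.6667, 0).

z∈(-2.6667,0).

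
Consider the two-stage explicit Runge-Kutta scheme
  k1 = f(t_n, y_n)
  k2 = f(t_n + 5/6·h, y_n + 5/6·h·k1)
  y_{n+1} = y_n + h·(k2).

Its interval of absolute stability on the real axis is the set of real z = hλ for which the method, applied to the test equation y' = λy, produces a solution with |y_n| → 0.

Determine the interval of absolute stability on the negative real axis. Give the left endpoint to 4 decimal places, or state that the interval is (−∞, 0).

On y'=λy, z=hλ:
  k1=λy_n ⇒ h·k1=z·y_n;  k2=λ(1+5/6z)y_n ⇒ h·k2=z(1+5/6z)y_n
  y_{n+1}/y_n = 1 + z(1+5/6z) = 1 + z + 5/6z²
  Hence R(z) = 1 + z + 5/6z².

Need |R(x)|<1, x<0.
x=-1.44: |R|=1.2880
R=1: x+5/6x²=0 ⇒ x=−6/5=-1.2000; min R=1−1/(4·5/6)=0.7000>−1
Confirm numerically:
  x=-0.990: |R|=0.82675 <1
  x=-0.819: |R|=0.73997 <1
  x=-0.519: |R|=0.70547 <1
  x=-0.510: |R|=0.70675 <1
  x=-1.539: |R|=1.43477 >1
  x=-1.487: |R|=1.35564 >1
  x=-1.438: |R|=1.28520 >1
Interval (-1.2000, 0).

(-1.2000, 0).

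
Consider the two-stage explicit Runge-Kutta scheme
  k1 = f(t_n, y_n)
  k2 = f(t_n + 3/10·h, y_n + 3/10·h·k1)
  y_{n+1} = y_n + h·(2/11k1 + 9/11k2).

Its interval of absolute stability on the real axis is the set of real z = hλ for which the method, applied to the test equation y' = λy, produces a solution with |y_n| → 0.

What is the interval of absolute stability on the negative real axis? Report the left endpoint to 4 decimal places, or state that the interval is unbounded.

(-4.0741, 0).

Test eqn y'=λy, z=hλ:
  k1=λy_n ⇒ h·k1=z·y_n;  k2=λ(1+3/10z)y_n ⇒ h·k2=z(1+3/10z)y_n
  y_{n+1}/y_n = 1 + 2/11z + 9/11z(1+3/10z) = 1 + z + 27/110z²
  Hence R(z) = 1 + z + 27/110z².

Boundary: |R(x)|=1, x<0.
x=-1.23: |R|=0.1413
R=1: x+27/110x²=0 ⇒ x=−110/27=-4.0741; min R=1−1/(4·27/110)=-0.0185>−1
Confirm numerically:
  x=-3.107: |R|=0.26248 <1
  x=-2.568: |R|=0.05068 <1
  x=-2.374: |R|=0.00935 <1
  x=-4.311: |R|=1.25070 >1
  x=-4.172: |R|=1.10028 >1
Interval (-4.0741, 0).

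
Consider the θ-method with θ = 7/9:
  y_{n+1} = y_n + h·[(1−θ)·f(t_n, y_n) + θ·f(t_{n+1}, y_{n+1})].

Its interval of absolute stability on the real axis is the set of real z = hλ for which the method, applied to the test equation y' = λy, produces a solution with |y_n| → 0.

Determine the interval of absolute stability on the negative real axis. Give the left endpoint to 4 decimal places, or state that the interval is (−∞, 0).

On y'=λy, z=hλ:
  y_{n+1} = y_n + z·[2/9·y_n + 7/9·y_{n+1}] ⇒ (1 − 7/9z)y_{n+1} = (1 + 2/9z)y_n
  Hence R(z) = (1 + 2/9z)/(1 − 7/9z).

Boundary: |R(x)|=1, x<0.
x=-0.91: |R|=0.4671
x=-2: |R|=0.2174
x=-10: |R|=0.1392
x=-100: |R|=0.2694
θ=7/9≥1/2 ⇒ |1+2/9x|<|1−7/9x| ∀x<0 ⇒ interval (−∞,0).

unbounded; (−∞, 0).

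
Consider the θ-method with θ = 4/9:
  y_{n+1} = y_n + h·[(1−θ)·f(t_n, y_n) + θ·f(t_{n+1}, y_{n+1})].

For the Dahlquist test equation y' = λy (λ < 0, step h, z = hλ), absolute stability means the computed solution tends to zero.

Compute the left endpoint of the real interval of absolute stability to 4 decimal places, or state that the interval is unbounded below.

With y'=λy (z=hλ):
  y_{n+1} = y_n + z·[5/9·y_n + 4/9·y_{n+1}] ⇒ (1 − 4/9z)y_{n+1} = (1 + 5/9z)y_n
  R(z) = (1 + 5/9z)/(1 − 4/9z).

Need |R(x)|<1, x<0.
x=-1.31: |R|=0.1721
R=−1: 1+5/9x = −1+4/9x ⇒ -1/9x=2 ⇒ x=2/(-1/9)=-18.0000
Confirm numerically:
  x=-17.304: |R|=0.99110 <1
  x=-15.710: |R|=0.96812 <1
  x=-13.467: |R|=0.92790 <1
  x=-13.007: |R|=0.91819 <1
  x=-18.587: |R|=1.00704 >1
  x=-18.447: |R|=1.00540 >1
So |R|<1 on (-18.0000, 0).

left endpoint -18.0000.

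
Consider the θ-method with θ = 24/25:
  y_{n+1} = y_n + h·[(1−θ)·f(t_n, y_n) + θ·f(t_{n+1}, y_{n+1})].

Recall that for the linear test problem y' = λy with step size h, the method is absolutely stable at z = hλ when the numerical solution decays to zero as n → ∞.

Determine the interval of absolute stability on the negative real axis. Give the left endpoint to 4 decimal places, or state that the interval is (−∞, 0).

Set f=λy, z=hλ:
  y_{n+1} = y_n + z·[1/25·y_n + 24/25·y_{n+1}] ⇒ (1 − 24/25z)y_{n+1} = (1 + 1/25z)y_n
  ⇒ R(z) = (1 + 1/25z)/(1 − 24/25z).

Find x<0 with |R(x)|<1.
x=-0.99: |R|=0.4924
x=-2: |R|=0.3151
x=-10: |R|=0.0566
x=-100: |R|=0.0309
θ=24/25≥1/2 ⇒ |1+1/25x|<|1−24/25x| ∀x<0 ⇒ stable on all of ℝ⁻.

(−∞, 0) — no finite endpoint.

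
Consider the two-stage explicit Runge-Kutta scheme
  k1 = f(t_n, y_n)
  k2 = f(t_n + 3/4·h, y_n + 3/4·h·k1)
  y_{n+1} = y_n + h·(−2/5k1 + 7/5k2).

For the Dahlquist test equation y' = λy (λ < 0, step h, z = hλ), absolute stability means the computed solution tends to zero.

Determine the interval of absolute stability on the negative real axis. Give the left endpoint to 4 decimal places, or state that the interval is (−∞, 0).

z∈(-0.9524,0).

With y'=λy (z=hλ):
  k1=λy_n ⇒ h·k1=z·y_n;  k2=λ(1+3/4z)y_n ⇒ h·k2=z(1+3/4z)y_n
  y_{n+1}/y_n = 1 − 2/5z + 7/5z(1+3/4z) = 1 + z + 21/20z²
  Hence R(z) = 1 + z + 21/20z².

Find x<0 with |R(x)|<1.
x=-0.39: |R|=0.7697
R=1: x+21/20x²=0 ⇒ x=−20/21=-0.9524; min R=1−1/(4·21/20)=0.7619>−1
Confirm numerically:
  x=-0.840: |R|=0.90088 <1
  x=-0.838: |R|=0.89936 <1
  x=-0.543: |R|=0.76659 <1
  x=-0.492: |R|=0.76217 <1
  x=-1.414: |R|=1.68537 >1
  x=-1.106: |R|=1.17840 >1
Stable set (-0.9524, 0).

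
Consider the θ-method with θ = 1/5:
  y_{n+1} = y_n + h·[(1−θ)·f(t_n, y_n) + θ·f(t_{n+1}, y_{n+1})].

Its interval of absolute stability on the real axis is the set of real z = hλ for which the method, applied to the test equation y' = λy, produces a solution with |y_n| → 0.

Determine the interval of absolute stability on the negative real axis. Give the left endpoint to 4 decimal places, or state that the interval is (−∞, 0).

On y'=λy, z=hλ:
  y_{n+1} = y_n + z·[4/5·y_n + 1/5·y_{n+1}] ⇒ (1 − 1/5z)y_{n+1} = (1 + 4/5z)y_n
  Hence R(z) = (1 + 4/5z)/(1 − 1/5z).

Find x<0 with |R(x)|<1.
x=-1.51: |R|=0.1598
R=−1: 1+4/5x = −1+1/5x ⇒ -3/5x=2 ⇒ x=2/(-3/5)=-3.3333
Confirm numerically:
  x=-3.238: |R|=0.96528 <1
  x=-2.071: |R|=0.46443 <1
  x=-1.629: |R|=0.22869 <1
  x=-3.933: |R|=1.20139 >1
  x=-3.771: |R|=1.14970 >1
So |R|<1 on (-3.3333, 0).

z∈(-3.3333,0).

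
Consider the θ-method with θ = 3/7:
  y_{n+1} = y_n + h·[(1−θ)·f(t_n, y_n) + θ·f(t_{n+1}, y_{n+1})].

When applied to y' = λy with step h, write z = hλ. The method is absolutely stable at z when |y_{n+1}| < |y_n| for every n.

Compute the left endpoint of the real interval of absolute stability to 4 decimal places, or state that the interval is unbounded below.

Set f=λy, z=hλ:
  y_{n+1} = y_n + z·[4/7·y_n + 3/7·y_{n+1}] ⇒ (1 − 3/7z)y_{n+1} = (1 + 4/7z)y_n
  Hence R(z) = (1 + 4/7z)/(1 − 3/7z).

Need |R(x)|<1, x<0.
x=-0.8: |R|=0.4043
R=−1: 1+4/7x = −1+3/7x ⇒ -1/7x=2 ⇒ x=2/(-1/7)=-14.0000
Confirm numerically:
  x=-13.824: |R|=0.99637 <1
  x=-10.392: |R|=0.90549 <1
  x=-9.124: |R|=0.85814 <1
  x=-14.313: |R|=1.00627 >1
  x=-14.241: |R|=1.00485 >1
Interval (-14.0000, 0).

z* = -14.0000.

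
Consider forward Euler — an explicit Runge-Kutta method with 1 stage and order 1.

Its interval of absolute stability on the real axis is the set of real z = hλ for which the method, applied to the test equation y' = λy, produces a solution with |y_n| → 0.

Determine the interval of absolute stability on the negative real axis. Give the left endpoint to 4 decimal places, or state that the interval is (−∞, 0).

(-2.0000, 0).

Set f=λy, z=hλ:
  order 1, 1-stage ⇒ R(z)=1+z
  (e.g. R(-1.32)=-0.32000, |R|=0.32000)

Need |R(x)|<1, x<0.
x=-1.32: |R|=0.3200
|R(-1.88)|=0.8800 |R(-1.48)|=0.4800 |R(-1.16)|=0.1600
Bisect:
  x_lo=-2.5965 |R|=1.5965  x_hi=-0.2932 |R|=0.7068
  mid=-1.44488 |R|=0.44488 →hi
  mid=-2.02071 |R|=1.02071 →lo
  mid=-1.73280 |R|=0.73280 →hi
  mid=-1.87676 |R|=0.87676 →hi
  mid=-1.94873 |R|=0.94873 →hi
  mid=-1.98472 |R|=0.98472 →hi
  mid=-2.00272 |R|=1.00272 →lo
  mid=-1.99372 |R|=0.99372 →hi
  ...
  [-2.00005,-1.99991] ⇒ x*=-2.0000
Interval (-2.0000, 0).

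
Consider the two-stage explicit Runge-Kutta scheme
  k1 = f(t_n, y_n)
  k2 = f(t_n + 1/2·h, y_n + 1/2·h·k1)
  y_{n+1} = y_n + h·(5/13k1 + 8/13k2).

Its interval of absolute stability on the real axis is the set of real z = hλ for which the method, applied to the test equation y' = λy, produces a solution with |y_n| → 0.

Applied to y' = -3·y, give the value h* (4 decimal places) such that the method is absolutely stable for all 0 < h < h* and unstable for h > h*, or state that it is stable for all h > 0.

(-3.2500,0); λ=-3 ⇒ h* = (13/4)/3 = 1.0833.

Test eqn y'=λy, z=hλ:
  k1=λy_n ⇒ h·k1=z·y_n;  k2=λ(1+1/2z)y_n ⇒ h·k2=z(1+1/2z)y_n
  y_{n+1}/y_n = 1 + 5/13z + 8/13z(1+1/2z) = 1 + z + 4/13z²
  R(z) = 1 + z + 4/13z².

Boundary: |R(x)|=1, x<0.
x=-1.55: |R|=0.1892
R=1: x+4/13x²=0 ⇒ x=−13/4=-3.2500; min R=1−1/(4·4/13)=0.1875>−1
Confirm numerically:
  x=-2.919: |R|=0.70271 <1
  x=-2.514: |R|=0.43068 <1
  x=-1.380: |R|=0.20597 <1
  x=-3.661: |R|=1.46298 >1
  x=-3.568: |R|=1.34912 >1
  x=-3.434: |R|=1.19442 >1
Stable set (-3.2500, 0).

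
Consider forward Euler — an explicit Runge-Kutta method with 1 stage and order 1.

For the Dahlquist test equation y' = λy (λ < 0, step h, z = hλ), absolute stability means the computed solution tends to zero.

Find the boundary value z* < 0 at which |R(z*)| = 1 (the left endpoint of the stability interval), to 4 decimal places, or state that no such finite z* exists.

left endpoint -2.0000.

Test eqn y'=λy, z=hλ:
  order 1, 1-stage ⇒ R(z)=1+z
  (e.g. R(-1.56)=-0.56000, |R|=0.56000)

Boundary: |R(x)|=1, x<0.
x=-1.56: |R|=0.5600
|R(-1.84)|=0.8400 |R(-1.74)|=0.7400 |R(-0.89)|=0.1100
Bisect:
  x_lo=-2.7486 |R|=1.7486  x_hi=-0.3381 |R|=0.6619
  mid=-1.54333 |R|=0.54333 →hi
  mid=-2.14596 |R|=1.14596 →lo
  mid=-1.84465 |R|=0.84465 →hi
  mid=-1.99530 |R|=0.99530 →hi
  mid=-2.07063 |R|=1.07063 →lo
  mid=-2.03297 |R|=1.03297 →lo
  mid=-2.01414 |R|=1.01414 →lo
  mid=-2.00472 |R|=1.00472 →lo
  ...
  [-2.00001,-1.99986] ⇒ x*=-2.0000
Interval (-2.0000, 0).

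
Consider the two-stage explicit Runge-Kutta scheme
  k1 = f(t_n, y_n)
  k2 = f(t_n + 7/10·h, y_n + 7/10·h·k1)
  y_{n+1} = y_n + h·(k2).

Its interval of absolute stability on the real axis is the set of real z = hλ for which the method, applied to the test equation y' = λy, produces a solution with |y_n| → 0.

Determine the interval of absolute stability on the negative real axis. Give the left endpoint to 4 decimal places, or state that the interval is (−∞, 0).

z∈(-1.4286,0).

Test eqn y'=λy, z=hλ:
  k1=λy_n ⇒ h·k1=z·y_n;  k2=λ(1+7/10z)y_n ⇒ h·k2=z(1+7/10z)y_n
  y_{n+1}/y_n = 1 + z(1+7/10z) = 1 + z + 7/10z²
  ⇒ R(z) = 1 + z + 7/10z².

Solve |R(x)|<1 on ℝ⁻.
x=-1.8: |R|=1.4680
R=1: x+7/10x²=0 ⇒ x=−10/7=-1.4286; min R=1−1/(4·7/10)=0.6429>−1
Confirm numerically:
  x=-1.298: |R|=0.88136 <1
  x=-0.758: |R|=0.64419 <1
  x=-0.674: |R|=0.64399 <1
  x=-1.972: |R|=1.75015 >1
  x=-1.666: |R|=1.27689 >1
  x=-1.554: |R|=1.13644 >1
Stable set (-1.4286, 0).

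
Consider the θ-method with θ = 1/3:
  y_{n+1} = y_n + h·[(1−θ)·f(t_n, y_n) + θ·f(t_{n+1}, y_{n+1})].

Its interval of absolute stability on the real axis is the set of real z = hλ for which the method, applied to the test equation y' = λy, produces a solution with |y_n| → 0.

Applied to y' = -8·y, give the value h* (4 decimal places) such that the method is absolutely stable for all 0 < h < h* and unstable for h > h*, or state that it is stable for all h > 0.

(-6.0000,0); λ=-8 ⇒ h* = (6)/8 = 0.7500.

Test eqn y'=λy, z=hλ:
  y_{n+1} = y_n + z·[2/3·y_n + 1/3·y_{n+1}] ⇒ (1 − 1/3z)y_{n+1} = (1 + 2/3z)y_n
  ⇒ R(z) = (1 + 2/3z)/(1 − 1/3z).

Solve |R(x)|<1 on ℝ⁻.
x=-0.76: |R|=0.3936
R=−1: 1+2/3x = −1+1/3x ⇒ -1/3x=2 ⇒ x=2/(-1/3)=-6.0000
Confirm numerically:
  x=-5.087: |R|=0.88710 <1
  x=-4.080: |R|=0.72881 <1
  x=-4.031: |R|=0.71995 <1
  x=-6.584: |R|=1.06093 >1
  x=-6.375: |R|=1.04000 >1
  x=-6.045: |R|=1.00498 >1
Interval (-6.0000, 0).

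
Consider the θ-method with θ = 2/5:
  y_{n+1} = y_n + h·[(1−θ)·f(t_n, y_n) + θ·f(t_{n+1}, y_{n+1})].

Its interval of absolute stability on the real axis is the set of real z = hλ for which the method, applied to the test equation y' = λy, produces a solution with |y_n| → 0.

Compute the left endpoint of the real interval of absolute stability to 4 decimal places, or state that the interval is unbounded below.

Test eqn y'=λy, z=hλ:
  y_{n+1} = y_n + z·[3/5·y_n + 2/5·y_{n+1}] ⇒ (1 − 2/5z)y_{n+1} = (1 + 3/5z)y_n
  so R(z) = (1 + 3/5z)/(1 − 2/5z).

Need |R(x)|<1, x<0.
x=-0.79: |R|=0.3997
R=−1: 1+3/5x = −1+2/5x ⇒ -1/5x=2 ⇒ x=2/(-1/5)=-10.0000
Confirm numerically:
  x=-9.493: |R|=0.97886 <1
  x=-9.336: |R|=0.97195 <1
  x=-7.603: |R|=0.88137 <1
  x=-4.688: |R|=0.63050 <1
  x=-10.580: |R|=1.02217 >1
  x=-10.474: |R|=1.01827 >1
  x=-10.289: |R|=1.01130 >1
Stable set (-10.0000, 0).

left endpoint -10.0000.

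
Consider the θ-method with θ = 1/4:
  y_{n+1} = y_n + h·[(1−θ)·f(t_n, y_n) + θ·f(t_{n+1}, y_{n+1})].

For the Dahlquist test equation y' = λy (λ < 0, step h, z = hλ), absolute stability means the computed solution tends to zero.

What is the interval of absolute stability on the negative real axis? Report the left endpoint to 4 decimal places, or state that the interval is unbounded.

(-4.0000, 0).

With y'=λy (z=hλ):
  y_{n+1} = y_n + z·[3/4·y_n + 1/4·y_{n+1}] ⇒ (1 − 1/4z)y_{n+1} = (1 + 3/4z)y_n
  so R(z) = (1 + 3/4z)/(1 − 1/4z).

Find x<0 with |R(x)|<1.
x=-1.63: |R|=0.1581
R=−1: 1+3/4x = −1+1/4x ⇒ -1/2x=2 ⇒ x=2/(-1/2)=-4.0000
Confirm numerically:
  x=-3.909: |R|=0.97699 <1
  x=-3.194: |R|=0.77592 <1
  x=-2.774: |R|=0.63803 <1
  x=-1.609: |R|=0.14744 <1
  x=-4.304: |R|=1.07322 >1
  x=-4.040: |R|=1.00995 >1
  x=-4.034: |R|=1.00846 >1
Stable set (-4.0000, 0).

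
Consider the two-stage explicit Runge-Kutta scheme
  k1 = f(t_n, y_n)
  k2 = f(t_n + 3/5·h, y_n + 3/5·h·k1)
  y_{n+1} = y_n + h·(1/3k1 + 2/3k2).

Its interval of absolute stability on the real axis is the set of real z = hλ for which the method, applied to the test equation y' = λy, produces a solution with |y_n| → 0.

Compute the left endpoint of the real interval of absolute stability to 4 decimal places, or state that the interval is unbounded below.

Test eqn y'=λy, z=hλ:
  k1=λy_n ⇒ h·k1=z·y_n;  k2=λ(1+3/5z)y_n ⇒ h·k2=z(1+3/5z)y_n
  y_{n+1}/y_n = 1 + 1/3z + 2/3z(1+3/5z) = 1 + z + 2/5z²
  R(z) = 1 + z + 2/5z².

Find x<0 with |R(x)|<1.
x=-1.68: |R|=0.4490
R=1: x+2/5x²=0 ⇒ x=−5/2=-2.5000; min R=1−1/(4·2/5)=0.3750>−1
Confirm numerically:
  x=-2.130: |R|=0.68476 <1
  x=-1.960: |R|=0.57664 <1
  x=-1.767: |R|=0.48192 <1
  x=-1.042: |R|=0.39231 <1
  x=-3.047: |R|=1.66668 >1
  x=-2.950: |R|=1.53100 >1
  x=-2.672: |R|=1.18383 >1
Interval (-2.5000, 0).

z* = -2.5000.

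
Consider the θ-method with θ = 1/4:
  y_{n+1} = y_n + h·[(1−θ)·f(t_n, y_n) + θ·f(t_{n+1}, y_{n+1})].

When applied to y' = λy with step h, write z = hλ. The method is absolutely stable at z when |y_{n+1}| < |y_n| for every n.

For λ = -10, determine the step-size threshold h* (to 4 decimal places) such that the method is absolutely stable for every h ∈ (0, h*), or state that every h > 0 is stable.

Set f=λy, z=hλ:
  y_{n+1} = y_n + z·[3/4·y_n + 1/4·y_{n+1}] ⇒ (1 − 1/4z)y_{n+1} = (1 + 3/4z)y_n
  so R(z) = (1 + 3/4z)/(1 − 1/4z).

Need |R(x)|<1, x<0.
x=-1: |R|=0.2000
R=−1: 1+3/4x = −1+1/4x ⇒ -1/2x=2 ⇒ x=2/(-1/2)=-4.0000
Confirm numerically:
  x=-2.228: |R|=0.43096 <1
  x=-2.160: |R|=0.40260 <1
  x=-1.903: |R|=0.28951 <1
  x=-4.556: |R|=1.12997 >1
  x=-4.389: |R|=1.09274 >1
Stable set (-4.0000, 0).

(-4.0000,0); λ=-10 ⇒ h* = (4)/10 = 0.4000.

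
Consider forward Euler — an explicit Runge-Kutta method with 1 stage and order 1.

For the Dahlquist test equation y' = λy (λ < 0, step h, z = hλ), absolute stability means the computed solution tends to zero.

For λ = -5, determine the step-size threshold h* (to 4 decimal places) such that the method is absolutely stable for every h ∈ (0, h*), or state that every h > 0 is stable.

Test eqn y'=λy, z=hλ:
  order 1, 1-stage ⇒ R(z)=1+z
  (e.g. R(-0.84)=0.16000, |R|=0.16000)

Boundary: |R(x)|=1, x<0.
x=-0.84: |R|=0.1600
|R(-2.4)|=1.4000 |R(-1.85)|=0.8500 |R(-0.81)|=0.1900
Bisect:
  x_lo=-2.8865 |R|=1.8865  x_hi=-0.1430 |R|=0.8570
  mid=-1.51474 |R|=0.51474 →hi
  mid=-2.20060 |R|=1.20060 →lo
  mid=-1.85767 |R|=0.85767 →hi
  mid=-2.02914 |R|=1.02914 →lo
  mid=-1.94340 |R|=0.94340 →hi
  mid=-1.98627 |R|=0.98627 →hi
  mid=-2.00770 |R|=1.00770 →lo
  ...
  [-2.00017,-2.00000] ⇒ x*=-2.0000
So |R|<1 on (-2.0000, 0).

(-2.0000,0); λ=-5 ⇒ h* = 0.4000.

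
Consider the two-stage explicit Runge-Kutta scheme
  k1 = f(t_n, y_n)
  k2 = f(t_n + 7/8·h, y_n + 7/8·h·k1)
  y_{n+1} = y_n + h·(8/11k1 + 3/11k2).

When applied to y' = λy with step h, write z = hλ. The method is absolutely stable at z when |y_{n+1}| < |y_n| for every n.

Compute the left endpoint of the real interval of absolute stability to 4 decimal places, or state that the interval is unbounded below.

left endpoint -4.1905.

Test eqn y'=λy, z=hλ:
  k1=λy_n ⇒ h·k1=z·y_n;  k2=λ(1+7/8z)y_n ⇒ h·k2=z(1+7/8z)y_n
  y_{n+1}/y_n = 1 + 8/11z + 3/11z(1+7/8z) = 1 + z + 21/88z²
  R(z) = 1 + z + 21/88z².

Need |R(x)|<1, x<0.
x=-1.52: |R|=0.0313
R=1: x+21/88x²=0 ⇒ x=−88/21=-4.1905; min R=1−1/(4·21/88)=-0.0476>−1
Confirm numerically:
  x=-4.105: |R|=0.91627 <1
  x=-3.623: |R|=0.50937 <1
  x=-1.835: |R|=0.03146 <1
  x=-4.709: |R|=1.58269 >1
  x=-4.430: |R|=1.25321 >1
  x=-4.348: |R|=1.16345 >1
Stable set (-4.1905, 0).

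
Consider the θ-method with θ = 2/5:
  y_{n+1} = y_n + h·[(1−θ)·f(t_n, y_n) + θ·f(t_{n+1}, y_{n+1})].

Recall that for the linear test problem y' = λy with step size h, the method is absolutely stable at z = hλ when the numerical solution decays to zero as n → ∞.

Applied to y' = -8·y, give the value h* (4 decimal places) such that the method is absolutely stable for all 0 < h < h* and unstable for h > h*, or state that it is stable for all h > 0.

With y'=λy (z=hλ):
  y_{n+1} = y_n + z·[3/5·y_n + 2/5·y_{n+1}] ⇒ (1 − 2/5z)y_{n+1} = (1 + 3/5z)y_n
  R(z) = (1 + 3/5z)/(1 − 2/5z).

Need |R(x)|<1, x<0.
x=-0.71: |R|=0.4470
R=−1: 1+3/5x = −1+2/5x ⇒ -1/5x=2 ⇒ x=2/(-1/5)=-10.0000
Confirm numerically:
  x=-9.700: |R|=0.98770 <1
  x=-7.111: |R|=0.84970 <1
  x=-5.828: |R|=0.74952 <1
  x=-10.440: |R|=1.01700 >1
  x=-10.320: |R|=1.01248 >1
Stable set (-10.0000, 0).

(-10.0000,0); λ=-8 ⇒ h* = (10)/8 = 1.2500.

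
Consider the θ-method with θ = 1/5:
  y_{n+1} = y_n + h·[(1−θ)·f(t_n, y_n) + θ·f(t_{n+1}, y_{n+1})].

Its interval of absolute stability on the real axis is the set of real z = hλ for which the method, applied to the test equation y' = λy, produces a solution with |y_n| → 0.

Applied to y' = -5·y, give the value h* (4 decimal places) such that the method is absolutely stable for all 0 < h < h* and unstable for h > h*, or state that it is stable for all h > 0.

(-3.3333,0); λ=-5 ⇒ h* = (10/3)/5 = 0.6667.

With y'=λy (z=hλ):
  y_{n+1} = y_n + z·[4/5·y_n + 1/5·y_{n+1}] ⇒ (1 − 1/5z)y_{n+1} = (1 + 4/5z)y_n
  R(z) = (1 + 4/5z)/(1 − 1/5z).

Solve |R(x)|<1 on ℝ⁻.
x=-1: |R|=0.1667
R=−1: 1+4/5x = −1+1/5x ⇒ -3/5x=2 ⇒ x=2/(-3/5)=-3.3333
Confirm numerically:
  x=-2.502: |R|=0.66756 <1
  x=-2.500: |R|=0.66667 <1
  x=-2.460: |R|=0.64879 <1
  x=-3.912: |R|=1.19479 >1
  x=-3.818: |R|=1.16489 >1
  x=-3.662: |R|=1.11383 >1
Stable set (-3.3333, 0).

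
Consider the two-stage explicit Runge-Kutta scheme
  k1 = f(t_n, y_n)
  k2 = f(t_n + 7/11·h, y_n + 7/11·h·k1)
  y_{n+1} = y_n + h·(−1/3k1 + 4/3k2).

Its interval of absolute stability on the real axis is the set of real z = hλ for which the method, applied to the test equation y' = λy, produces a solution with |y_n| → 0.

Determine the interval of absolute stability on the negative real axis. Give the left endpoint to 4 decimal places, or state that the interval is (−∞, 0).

z∈(-1.1786,0).

With y'=λy (z=hλ):
  k1=λy_n ⇒ h·k1=z·y_n;  k2=λ(1+7/11z)y_n ⇒ h·k2=z(1+7/11z)y_n
  y_{n+1}/y_n = 1 − 1/3z + 4/3z(1+7/11z) = 1 + z + 28/33z²
  R(z) = 1 + z + 28/33z².

Boundary: |R(x)|=1, x<0.
x=-1.2: |R|=1.0218
R=1: x+28/33x²=0 ⇒ x=−33/28=-1.1786; min R=1−1/(4·28/33)=0.7054>−1
Confirm numerically:
  x=-1.132: |R|=0.95527 <1
  x=-0.740: |R|=0.72463 <1
  x=-0.634: |R|=0.70705 <1
  x=-1.560: |R|=1.50487 >1
  x=-1.491: |R|=1.39525 >1
So |R|<1 on (-1.1786, 0).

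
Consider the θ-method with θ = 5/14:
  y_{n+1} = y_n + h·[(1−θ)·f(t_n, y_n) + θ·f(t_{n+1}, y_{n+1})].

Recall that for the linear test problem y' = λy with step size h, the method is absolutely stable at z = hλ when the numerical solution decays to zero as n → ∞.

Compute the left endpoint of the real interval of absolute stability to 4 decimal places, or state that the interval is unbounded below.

left endpoint -7.0000.

Test eqn y'=λy, z=hλ:
  y_{n+1} = y_n + z·[9/14·y_n + 5/14·y_{n+1}] ⇒ (1 − 5/14z)y_{n+1} = (1 + 9/14z)y_n
  R(z) = (1 + 9/14z)/(1 − 5/14z).

Find x<0 with |R(x)|<1.
x=-1.26: |R|=0.1310
R=−1: 1+9/14x = −1+5/14x ⇒ -2/7x=2 ⇒ x=2/(-2/7)=-7.0000
Confirm numerically:
  x=-6.348: |R|=0.94298 <1
  x=-4.665: |R|=0.74977 <1
  x=-3.934: |R|=0.63576 <1
  x=-3.136: |R|=0.47925 <1
  x=-7.036: |R|=1.00293 >1
  x=-7.022: |R|=1.00179 >1
Interval (-7.0000, 0).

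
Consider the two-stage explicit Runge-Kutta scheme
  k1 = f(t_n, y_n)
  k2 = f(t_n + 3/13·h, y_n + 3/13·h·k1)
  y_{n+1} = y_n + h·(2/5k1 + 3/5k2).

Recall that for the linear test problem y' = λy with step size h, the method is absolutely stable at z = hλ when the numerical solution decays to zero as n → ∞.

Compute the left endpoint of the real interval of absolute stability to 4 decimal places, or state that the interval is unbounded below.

With y'=λy (z=hλ):
  k1=λy_n ⇒ h·k1=z·y_n;  k2=λ(1+3/13z)y_n ⇒ h·k2=z(1+3/13z)y_n
  y_{n+1}/y_n = 1 + 2/5z + 3/5z(1+3/13z) = 1 + z + 9/65z²
  so R(z) = 1 + z + 9/65z².

Need |R(x)|<1, x<0.
x=-1.56: |R|=0.2230
R=1: x+9/65x²=0 ⇒ x=−65/9=-7.2222; min R=1−1/(4·9/65)=-0.8056>−1
Confirm numerically:
  x=-4.764: |R|=0.62152 <1
  x=-4.530: |R|=0.68864 <1
  x=-3.248: |R|=0.78730 <1
  x=-7.392: |R|=1.17377 >1
  x=-7.299: |R|=1.07759 >1
So |R|<1 on (-7.2222, 0).

z* = -7.2222.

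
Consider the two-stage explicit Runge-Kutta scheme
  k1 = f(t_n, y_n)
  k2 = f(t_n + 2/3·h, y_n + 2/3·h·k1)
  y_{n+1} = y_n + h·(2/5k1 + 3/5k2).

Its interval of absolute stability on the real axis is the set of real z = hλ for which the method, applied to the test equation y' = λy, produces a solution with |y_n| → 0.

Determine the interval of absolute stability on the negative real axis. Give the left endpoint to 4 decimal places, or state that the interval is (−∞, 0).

z∈(-2.5000,0).

On y'=λy, z=hλ:
  k1=λy_n ⇒ h·k1=z·y_n;  k2=λ(1+2/3z)y_n ⇒ h·k2=z(1+2/3z)y_n
  y_{n+1}/y_n = 1 + 2/5z + 3/5z(1+2/3z) = 1 + z + 2/5z²
  R(z) = 1 + z + 2/5z².

Solve |R(x)|<1 on ℝ⁻.
x=-1.47: |R|=0.3944
R=1: x+2/5x²=0 ⇒ x=−5/2=-2.5000; min R=1−1/(4·2/5)=0.3750>−1
Confirm numerically:
  x=-2.467: |R|=0.96744 <1
  x=-1.968: |R|=0.58121 <1
  x=-1.726: |R|=0.46563 <1
  x=-1.281: |R|=0.37538 <1
  x=-2.636: |R|=1.14340 >1
  x=-2.605: |R|=1.10941 >1
So |R|<1 on (-2.5000, 0).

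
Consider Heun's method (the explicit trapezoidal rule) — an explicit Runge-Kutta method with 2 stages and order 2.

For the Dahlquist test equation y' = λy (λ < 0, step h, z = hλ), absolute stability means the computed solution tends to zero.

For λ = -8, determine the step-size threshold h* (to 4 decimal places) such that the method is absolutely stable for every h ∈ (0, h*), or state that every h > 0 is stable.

(-2.0000,0); λ=-8 ⇒ h* = 0.2500.

Set f=λy, z=hλ:
  order 2, 2-stage ⇒ R(z)=1+z+z^2/2
  (e.g. R(-0.53)=0.61045, |R|=0.61045)

Need |R(x)|<1, x<0.
x=-0.53: |R|=0.6104
|R(-1.99)|=0.9900 |R(-1.12)|=0.5072 |R(-0.76)|=0.5288
Bisect:
  x_lo=-2.7733 |R|=2.0723  x_hi=-0.3036 |R|=0.7425
  mid=-1.53847 |R|=0.64498 →hi
  mid=-2.15589 |R|=1.16804 →lo
  mid=-1.84718 |R|=0.85886 →hi
  mid=-2.00153 |R|=1.00154 →lo
  mid=-1.92436 |R|=0.92722 →hi
  mid=-1.96295 |R|=0.96363 →hi
  mid=-1.98224 |R|=0.98240 →hi
  mid=-1.99189 |R|=0.99192 →hi
  mid=-1.99671 |R|=0.99672 →hi
  ...
  [-2.00003,-1.99988] ⇒ x*=-2.0000
So |R|<1 on (-2.0000, 0).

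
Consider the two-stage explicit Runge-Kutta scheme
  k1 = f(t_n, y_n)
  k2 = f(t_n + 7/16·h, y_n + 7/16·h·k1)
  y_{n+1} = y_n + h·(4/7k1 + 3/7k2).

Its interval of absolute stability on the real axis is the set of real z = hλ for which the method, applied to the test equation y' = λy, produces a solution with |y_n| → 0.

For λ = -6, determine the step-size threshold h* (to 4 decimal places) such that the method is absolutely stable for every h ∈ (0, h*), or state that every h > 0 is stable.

(-5.3333,0); λ=-6 ⇒ h* = (16/3)/6 = 0.8889.

On y'=λy, z=hλ:
  k1=λy_n ⇒ h·k1=z·y_n;  k2=λ(1+7/16z)y_n ⇒ h·k2=z(1+7/16z)y_n
  y_{n+1}/y_n = 1 + 4/7z + 3/7z(1+7/16z) = 1 + z + 3/16z²
  so R(z) = 1 + z + 3/16z².

Find x<0 with |R(x)|<1.
x=-1.52: |R|=0.0868
R=1: x+3/16x²=0 ⇒ x=−16/3=-5.3333; min R=1−1/(4·3/16)=-0.3333>−1
Confirm numerically:
  x=-3.566: |R|=0.18168 <1
  x=-3.539: |R|=0.19065 <1
  x=-2.879: |R|=0.32488 <1
  x=-5.601: |R|=1.28110 >1
  x=-5.386: |R|=1.05319 >1
Interval (-5.3333, 0).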